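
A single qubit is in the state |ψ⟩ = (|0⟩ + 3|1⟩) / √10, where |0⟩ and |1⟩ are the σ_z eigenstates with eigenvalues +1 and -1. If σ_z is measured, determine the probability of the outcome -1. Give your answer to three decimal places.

0.900

The -1 outcome corresponds to |1⟩. Its amplitude in |ψ⟩ is 3/√10.
P = |3|² / 10 = 9/10.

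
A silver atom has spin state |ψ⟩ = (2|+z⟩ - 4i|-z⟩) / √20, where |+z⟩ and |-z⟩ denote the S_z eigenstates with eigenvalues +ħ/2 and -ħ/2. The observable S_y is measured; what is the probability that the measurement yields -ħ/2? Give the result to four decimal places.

0.9000

|-y⟩ = (|+z⟩ - i|-z⟩)/√2, so ⟨-y|ψ⟩ = (6) / (√2·√20).
P = |6|² / 40 = 36/40.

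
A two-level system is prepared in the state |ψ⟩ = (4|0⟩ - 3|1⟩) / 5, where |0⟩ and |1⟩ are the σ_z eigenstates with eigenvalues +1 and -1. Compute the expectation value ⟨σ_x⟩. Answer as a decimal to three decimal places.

⟨σ_x⟩ = 2 Re(a* b)/(|a|²+|b|²) with a = 4, b = -3.
a* b = -12, so ⟨σ_x⟩ = -24/25.

-0.960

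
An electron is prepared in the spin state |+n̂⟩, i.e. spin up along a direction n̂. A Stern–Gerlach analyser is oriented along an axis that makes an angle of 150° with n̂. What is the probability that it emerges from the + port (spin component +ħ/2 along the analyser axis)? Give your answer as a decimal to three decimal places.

For spin-½, the probability of finding spin-up along an axis at angle θ to the initial spin direction is cos²(θ/2); spin-down is sin²(θ/2).
θ = 150°, so P = cos²(75°) ≈ 0.067.

0.067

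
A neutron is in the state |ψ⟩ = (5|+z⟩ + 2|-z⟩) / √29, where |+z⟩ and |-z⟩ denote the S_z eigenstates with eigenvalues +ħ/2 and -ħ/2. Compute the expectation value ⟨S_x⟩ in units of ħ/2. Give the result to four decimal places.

0.6897

⟨σ_x⟩ = 2 Re(a* b)/(|a|²+|b|²) with a = 5, b = 2.
a* b = 10, so ⟨σ_x⟩ = 20/29.
⟨S_x⟩ = (ħ/2)·⟨σ_x⟩.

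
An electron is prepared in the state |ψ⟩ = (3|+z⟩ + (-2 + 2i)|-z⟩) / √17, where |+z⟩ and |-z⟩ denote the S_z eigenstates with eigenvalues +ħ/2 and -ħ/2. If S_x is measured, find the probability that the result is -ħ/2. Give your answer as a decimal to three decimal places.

|-x⟩ = (|+z⟩ - |-z⟩)/√2, so ⟨-x|ψ⟩ = (5 - 2i) / (√2·√17).
P = |5 - 2i|² / 34 = 29/34.

0.853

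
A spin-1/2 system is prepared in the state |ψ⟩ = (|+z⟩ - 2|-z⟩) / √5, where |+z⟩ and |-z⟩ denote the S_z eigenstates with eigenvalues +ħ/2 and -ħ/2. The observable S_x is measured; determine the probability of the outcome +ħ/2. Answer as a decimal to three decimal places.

0.100

|+x⟩ = (|+z⟩ + |-z⟩)/√2, so ⟨+x|ψ⟩ = (-1) / (√2·√5).
P = |-1|² / 10 = 1/10.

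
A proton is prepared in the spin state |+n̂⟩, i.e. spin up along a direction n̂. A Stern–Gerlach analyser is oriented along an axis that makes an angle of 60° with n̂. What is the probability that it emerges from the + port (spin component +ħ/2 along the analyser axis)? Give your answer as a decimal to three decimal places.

0.750

For spin-½, the probability of finding spin-up along an axis at angle θ to the initial spin direction is cos²(θ/2); spin-down is sin²(θ/2).
θ = 60°, so P = cos²(30°) ≈ 0.750.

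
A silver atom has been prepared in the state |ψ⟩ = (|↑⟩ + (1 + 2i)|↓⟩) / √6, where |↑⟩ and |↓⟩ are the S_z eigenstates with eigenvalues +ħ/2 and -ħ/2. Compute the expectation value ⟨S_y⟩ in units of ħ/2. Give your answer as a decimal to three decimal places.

0.667

⟨σ_y⟩ = 2 Im(a* b)/(|a|²+|b|²) with a = 1, b = (1 + 2i).
a* b = (1 + 2i), so ⟨σ_y⟩ = 4/6.
⟨S_y⟩ = (ħ/2)·⟨σ_y⟩.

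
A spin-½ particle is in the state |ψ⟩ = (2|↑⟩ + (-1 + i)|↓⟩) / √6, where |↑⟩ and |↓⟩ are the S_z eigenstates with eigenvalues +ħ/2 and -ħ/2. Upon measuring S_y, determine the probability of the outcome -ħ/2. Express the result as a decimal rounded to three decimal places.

|-y⟩ = (|↑⟩ - i|↓⟩)/√2, so ⟨-y|ψ⟩ = (1 - i) / (√2·√6).
P = |1 - i|² / 12 = 2/12.

0.167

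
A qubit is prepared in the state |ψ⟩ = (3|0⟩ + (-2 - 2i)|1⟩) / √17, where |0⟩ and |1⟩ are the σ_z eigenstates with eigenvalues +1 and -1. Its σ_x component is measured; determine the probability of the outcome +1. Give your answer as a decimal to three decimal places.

|+x⟩ = (|0⟩ + |1⟩)/√2, so ⟨+x|ψ⟩ = (1 - 2i) / (√2·√17).
P = |1 - 2i|² / 34 = 5/34.

0.147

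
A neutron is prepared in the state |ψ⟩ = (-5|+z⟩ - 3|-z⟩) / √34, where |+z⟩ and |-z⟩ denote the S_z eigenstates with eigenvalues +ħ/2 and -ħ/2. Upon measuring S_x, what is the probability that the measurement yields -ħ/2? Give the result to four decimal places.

0.0588

|-x⟩ = (|+z⟩ - |-z⟩)/√2, so ⟨-x|ψ⟩ = (-2) / (√2·√34).
P = |-2|² / 68 = 4/68.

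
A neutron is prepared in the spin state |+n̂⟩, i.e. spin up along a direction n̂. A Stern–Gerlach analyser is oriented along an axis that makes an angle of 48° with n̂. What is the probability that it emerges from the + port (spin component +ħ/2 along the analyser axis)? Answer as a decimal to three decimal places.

0.835

For spin-½, the probability of finding spin-up along an axis at angle θ to the initial spin direction is cos²(θ/2); spin-down is sin²(θ/2).
θ = 48°, so P = cos²(24°) ≈ 0.835.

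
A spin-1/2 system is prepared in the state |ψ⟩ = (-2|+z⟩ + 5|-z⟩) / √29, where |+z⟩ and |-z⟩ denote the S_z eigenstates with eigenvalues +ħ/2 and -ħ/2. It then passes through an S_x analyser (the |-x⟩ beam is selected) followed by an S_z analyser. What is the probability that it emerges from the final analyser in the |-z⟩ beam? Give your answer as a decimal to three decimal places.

First analyser (S_x): P(|-x⟩) = |⟨-x|ψ⟩|² = 49/58.
After stage 1 the state is |-x⟩; P(|-z⟩) = |⟨-z|-x⟩|² = 1/2.
Joint probability = 49/58 × 1/2 = 0.422.

0.422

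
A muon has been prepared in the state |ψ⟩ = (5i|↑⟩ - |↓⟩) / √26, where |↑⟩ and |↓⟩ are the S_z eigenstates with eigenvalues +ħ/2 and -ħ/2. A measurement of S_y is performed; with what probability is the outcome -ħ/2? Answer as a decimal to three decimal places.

0.308

|-y⟩ = (|↑⟩ - i|↓⟩)/√2, so ⟨-y|ψ⟩ = (4i) / (√2·√26).
P = |4i|² / 52 = 16/52.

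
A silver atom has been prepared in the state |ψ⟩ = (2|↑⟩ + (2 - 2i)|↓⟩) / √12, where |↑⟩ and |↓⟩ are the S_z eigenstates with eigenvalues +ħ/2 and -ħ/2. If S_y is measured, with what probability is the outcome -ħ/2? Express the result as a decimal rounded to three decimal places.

0.833

|-y⟩ = (|↑⟩ - i|↓⟩)/√2, so ⟨-y|ψ⟩ = (4 + 2i) / (√2·√12).
P = |4 + 2i|² / 24 = 20/24.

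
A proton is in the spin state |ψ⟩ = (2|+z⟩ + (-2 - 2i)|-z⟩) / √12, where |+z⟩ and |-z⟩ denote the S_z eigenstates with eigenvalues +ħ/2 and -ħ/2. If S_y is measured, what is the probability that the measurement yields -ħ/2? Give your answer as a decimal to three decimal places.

0.833

|-y⟩ = (|+z⟩ - i|-z⟩)/√2, so ⟨-y|ψ⟩ = (4 - 2i) / (√2·√12).
P = |4 - 2i|² / 24 = 20/24.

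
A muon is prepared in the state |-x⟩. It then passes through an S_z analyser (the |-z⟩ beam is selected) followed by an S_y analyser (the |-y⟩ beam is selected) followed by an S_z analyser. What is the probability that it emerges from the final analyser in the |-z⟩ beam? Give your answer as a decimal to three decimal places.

0.125

First analyser (S_z): from |-x⟩, P(|-z⟩) = 1/2.
After stage 1 the state is |-z⟩; P(|-y⟩) = |⟨-y|-z⟩|² = 1/2.
After stage 2 the state is |-y⟩; P(|-z⟩) = |⟨-z|-y⟩|² = 1/2.
Joint probability = 1/2 × 1/2 × 1/2 = 0.125.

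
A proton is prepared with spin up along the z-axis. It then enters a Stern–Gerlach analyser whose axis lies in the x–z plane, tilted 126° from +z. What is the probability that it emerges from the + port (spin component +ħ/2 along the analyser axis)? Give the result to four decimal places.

For spin-½, the probability of finding spin-up along an axis at angle θ to the initial spin direction is cos²(θ/2); spin-down is sin²(θ/2).
θ = 126°, so P = cos²(63°) ≈ 0.2061.

0.2061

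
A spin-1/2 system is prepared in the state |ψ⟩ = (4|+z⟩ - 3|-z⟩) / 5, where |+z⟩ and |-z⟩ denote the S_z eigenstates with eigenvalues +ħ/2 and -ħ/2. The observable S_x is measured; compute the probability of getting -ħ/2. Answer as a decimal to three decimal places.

|-x⟩ = (|+z⟩ - |-z⟩)/√2, so ⟨-x|ψ⟩ = (7) / (√2·5).
P = |7|² / 50 = 49/50.

0.980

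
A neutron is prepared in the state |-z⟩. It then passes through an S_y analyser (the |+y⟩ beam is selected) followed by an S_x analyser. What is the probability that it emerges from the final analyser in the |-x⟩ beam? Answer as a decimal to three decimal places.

First analyser (S_y): from |-z⟩, P(|+y⟩) = 1/2.
After stage 1 the state is |+y⟩; P(|-x⟩) = |⟨-x|+y⟩|² = 1/2.
Joint probability = 1/2 × 1/2 = 0.250.

0.250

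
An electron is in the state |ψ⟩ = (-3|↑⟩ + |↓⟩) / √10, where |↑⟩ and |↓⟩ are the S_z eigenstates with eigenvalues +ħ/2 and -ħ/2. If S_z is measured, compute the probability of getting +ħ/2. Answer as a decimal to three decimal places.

The +ħ/2 outcome corresponds to |↑⟩. Its amplitude in |ψ⟩ is -3/√10.
P = |-3|² / 10 = 9/10.

0.900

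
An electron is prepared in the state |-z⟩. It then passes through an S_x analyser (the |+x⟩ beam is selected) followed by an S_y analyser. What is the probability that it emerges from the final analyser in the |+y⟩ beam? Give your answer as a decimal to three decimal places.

0.250

First analyser (S_x): from |-z⟩, P(|+x⟩) = 1/2.
After stage 1 the state is |+x⟩; P(|+y⟩) = |⟨+y|+x⟩|² = 1/2.
Joint probability = 1/2 × 1/2 = 0.250.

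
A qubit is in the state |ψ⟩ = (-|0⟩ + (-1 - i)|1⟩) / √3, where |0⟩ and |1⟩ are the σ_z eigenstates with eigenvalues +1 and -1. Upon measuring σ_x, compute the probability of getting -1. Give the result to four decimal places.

0.1667

|-x⟩ = (|0⟩ - |1⟩)/√2, so ⟨-x|ψ⟩ = (i) / (√2·√3).
P = |i|² / 6 = 1/6.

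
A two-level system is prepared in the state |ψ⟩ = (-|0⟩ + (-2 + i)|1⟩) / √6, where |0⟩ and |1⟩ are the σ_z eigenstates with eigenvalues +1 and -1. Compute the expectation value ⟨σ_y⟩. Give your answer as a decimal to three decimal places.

-0.333

⟨σ_y⟩ = 2 Im(a* b)/(|a|²+|b|²) with a = -1, b = (-2 + i).
a* b = (2 - i), so ⟨σ_y⟩ = -2/6.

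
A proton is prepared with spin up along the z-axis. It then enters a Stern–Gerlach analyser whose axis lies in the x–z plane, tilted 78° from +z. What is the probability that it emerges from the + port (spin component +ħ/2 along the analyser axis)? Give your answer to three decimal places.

For spin-½, the probability of finding spin-up along an axis at angle θ to the initial spin direction is cos²(θ/2); spin-down is sin²(θ/2).
θ = 78°, so P = cos²(39°) ≈ 0.604.

0.604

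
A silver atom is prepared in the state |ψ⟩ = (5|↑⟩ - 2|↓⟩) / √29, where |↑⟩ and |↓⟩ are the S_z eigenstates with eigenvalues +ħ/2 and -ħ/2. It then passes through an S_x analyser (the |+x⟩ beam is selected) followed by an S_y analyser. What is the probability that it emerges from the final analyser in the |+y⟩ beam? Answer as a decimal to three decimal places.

First analyser (S_x): P(|+x⟩) = |⟨+x|ψ⟩|² = 9/58.
After stage 1 the state is |+x⟩; P(|+y⟩) = |⟨+y|+x⟩|² = 1/2.
Joint probability = 9/58 × 1/2 = 0.078.

0.078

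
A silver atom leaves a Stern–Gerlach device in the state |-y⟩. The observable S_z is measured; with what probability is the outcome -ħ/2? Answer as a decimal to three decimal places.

0.500

In the S_z basis, |-y⟩ = (|+z⟩ - i|-z⟩)/√2 and |-z⟩ = |-z⟩.
|⟨-z|-y⟩|² = 1/2.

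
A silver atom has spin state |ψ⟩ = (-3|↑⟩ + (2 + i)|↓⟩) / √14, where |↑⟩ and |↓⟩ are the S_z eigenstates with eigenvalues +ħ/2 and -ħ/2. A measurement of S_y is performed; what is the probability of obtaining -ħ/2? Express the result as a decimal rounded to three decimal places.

0.714

|-y⟩ = (|↑⟩ - i|↓⟩)/√2, so ⟨-y|ψ⟩ = (-4 + 2i) / (√2·√14).
P = |-4 + 2i|² / 28 = 20/28.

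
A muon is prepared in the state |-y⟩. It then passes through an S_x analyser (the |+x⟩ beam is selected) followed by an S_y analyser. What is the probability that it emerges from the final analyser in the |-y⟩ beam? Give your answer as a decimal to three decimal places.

0.250

First analyser (S_x): from |-y⟩, P(|+x⟩) = 1/2.
After stage 1 the state is |+x⟩; P(|-y⟩) = |⟨-y|+x⟩|² = 1/2.
Joint probability = 1/2 × 1/2 = 0.250.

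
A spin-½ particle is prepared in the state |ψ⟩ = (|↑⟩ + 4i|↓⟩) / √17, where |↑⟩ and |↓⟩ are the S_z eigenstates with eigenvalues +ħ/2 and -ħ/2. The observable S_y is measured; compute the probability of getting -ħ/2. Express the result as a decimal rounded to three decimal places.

0.265

|-y⟩ = (|↑⟩ - i|↓⟩)/√2, so ⟨-y|ψ⟩ = (-3) / (√2·√17).
P = |-3|² / 34 = 9/34.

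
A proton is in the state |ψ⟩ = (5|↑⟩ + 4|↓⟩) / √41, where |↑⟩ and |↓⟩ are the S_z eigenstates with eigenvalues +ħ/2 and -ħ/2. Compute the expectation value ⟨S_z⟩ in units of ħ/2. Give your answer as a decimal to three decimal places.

⟨σ_z⟩ = |a|² - |b|² divided by |a|²+|b|², with a, b the |↑⟩, |↓⟩ amplitudes.
= (25 - 16)/41 = 9/41.
⟨S_z⟩ = (ħ/2)·⟨σ_z⟩.

0.220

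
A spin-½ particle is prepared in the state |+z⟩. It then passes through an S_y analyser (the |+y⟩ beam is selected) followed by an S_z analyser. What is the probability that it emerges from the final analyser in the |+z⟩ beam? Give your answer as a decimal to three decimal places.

0.250

First analyser (S_y): from |+z⟩, P(|+y⟩) = 1/2.
After stage 1 the state is |+y⟩; P(|+z⟩) = |⟨+z|+y⟩|² = 1/2.
Joint probability = 1/2 × 1/2 = 0.250.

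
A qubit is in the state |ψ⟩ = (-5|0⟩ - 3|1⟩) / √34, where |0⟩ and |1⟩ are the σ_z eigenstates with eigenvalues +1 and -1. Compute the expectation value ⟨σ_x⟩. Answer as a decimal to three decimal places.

⟨σ_x⟩ = 2 Re(a* b)/(|a|²+|b|²) with a = -5, b = -3.
a* b = 15, so ⟨σ_x⟩ = 30/34.

0.882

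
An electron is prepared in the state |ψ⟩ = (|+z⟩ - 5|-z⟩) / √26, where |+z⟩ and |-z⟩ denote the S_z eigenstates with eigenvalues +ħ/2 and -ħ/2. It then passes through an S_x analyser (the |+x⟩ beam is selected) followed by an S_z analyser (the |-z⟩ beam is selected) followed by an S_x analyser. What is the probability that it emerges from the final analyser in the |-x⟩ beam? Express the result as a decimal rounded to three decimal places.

First analyser (S_x): P(|+x⟩) = |⟨+x|ψ⟩|² = 16/52.
After stage 1 the state is |+x⟩; P(|-z⟩) = |⟨-z|+x⟩|² = 1/2.
After stage 2 the state is |-z⟩; P(|-x⟩) = |⟨-x|-z⟩|² = 1/2.
Joint probability = 16/52 × 1/2 × 1/2 = 0.077.

0.077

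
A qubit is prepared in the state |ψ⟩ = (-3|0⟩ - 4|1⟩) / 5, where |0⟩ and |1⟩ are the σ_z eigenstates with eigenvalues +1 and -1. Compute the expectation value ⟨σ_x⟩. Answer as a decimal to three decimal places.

0.960

⟨σ_x⟩ = 2 Re(a* b)/(|a|²+|b|²) with a = -3, b = -4.
a* b = 12, so ⟨σ_x⟩ = 24/25.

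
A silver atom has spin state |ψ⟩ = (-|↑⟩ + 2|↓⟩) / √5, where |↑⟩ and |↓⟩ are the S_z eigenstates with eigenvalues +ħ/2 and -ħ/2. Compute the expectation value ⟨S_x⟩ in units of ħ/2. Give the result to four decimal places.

⟨σ_x⟩ = 2 Re(a* b)/(|a|²+|b|²) with a = -1, b = 2.
a* b = -2, so ⟨σ_x⟩ = -4/5.
⟨S_x⟩ = (ħ/2)·⟨σ_x⟩.

-0.8000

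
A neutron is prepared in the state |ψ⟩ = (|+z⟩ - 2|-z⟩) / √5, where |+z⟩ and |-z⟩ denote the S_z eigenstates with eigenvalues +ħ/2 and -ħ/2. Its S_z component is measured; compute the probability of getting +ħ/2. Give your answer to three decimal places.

The +ħ/2 outcome corresponds to |+z⟩. Its amplitude in |ψ⟩ is 1/√5.
P = |1|² / 5 = 1/5.

0.200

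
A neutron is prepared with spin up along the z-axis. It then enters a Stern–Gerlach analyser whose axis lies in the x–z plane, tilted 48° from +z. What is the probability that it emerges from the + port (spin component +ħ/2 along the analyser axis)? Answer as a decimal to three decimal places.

0.835

For spin-½, the probability of finding spin-up along an axis at angle θ to the initial spin direction is cos²(θ/2); spin-down is sin²(θ/2).
θ = 48°, so P = cos²(24°) ≈ 0.835.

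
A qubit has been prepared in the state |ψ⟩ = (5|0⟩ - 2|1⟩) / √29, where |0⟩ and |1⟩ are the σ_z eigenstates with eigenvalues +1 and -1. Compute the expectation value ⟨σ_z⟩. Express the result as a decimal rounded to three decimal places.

0.724

⟨σ_z⟩ = |a|² - |b|² divided by |a|²+|b|², with a, b the |0⟩, |1⟩ amplitudes.
= (25 - 4)/29 = 21/29.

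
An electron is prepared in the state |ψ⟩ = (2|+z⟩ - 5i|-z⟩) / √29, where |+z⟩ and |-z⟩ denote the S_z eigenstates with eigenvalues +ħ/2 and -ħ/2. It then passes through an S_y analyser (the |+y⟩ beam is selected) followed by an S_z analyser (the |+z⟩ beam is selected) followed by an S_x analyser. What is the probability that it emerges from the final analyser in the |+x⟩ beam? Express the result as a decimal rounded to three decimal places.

0.039

First analyser (S_y): P(|+y⟩) = |⟨+y|ψ⟩|² = 9/58.
After stage 1 the state is |+y⟩; P(|+z⟩) = |⟨+z|+y⟩|² = 1/2.
After stage 2 the state is |+z⟩; P(|+x⟩) = |⟨+x|+z⟩|² = 1/2.
Joint probability = 9/58 × 1/2 × 1/2 = 0.039.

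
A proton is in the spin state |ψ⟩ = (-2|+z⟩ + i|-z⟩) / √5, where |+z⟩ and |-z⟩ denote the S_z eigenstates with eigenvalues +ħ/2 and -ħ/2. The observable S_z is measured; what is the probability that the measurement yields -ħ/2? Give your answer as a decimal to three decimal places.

The -ħ/2 outcome corresponds to |-z⟩. Its amplitude in |ψ⟩ is i/√5.
P = |i|² / 5 = 1/5.

0.200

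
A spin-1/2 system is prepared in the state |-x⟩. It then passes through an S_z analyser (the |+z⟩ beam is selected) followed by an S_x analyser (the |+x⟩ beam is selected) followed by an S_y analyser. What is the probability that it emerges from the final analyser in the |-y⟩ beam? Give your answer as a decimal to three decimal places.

First analyser (S_z): from |-x⟩, P(|+z⟩) = 1/2.
After stage 1 the state is |+z⟩; P(|+x⟩) = |⟨+x|+z⟩|² = 1/2.
After stage 2 the state is |+x⟩; P(|-y⟩) = |⟨-y|+x⟩|² = 1/2.
Joint probability = 1/2 × 1/2 × 1/2 = 0.125.

0.125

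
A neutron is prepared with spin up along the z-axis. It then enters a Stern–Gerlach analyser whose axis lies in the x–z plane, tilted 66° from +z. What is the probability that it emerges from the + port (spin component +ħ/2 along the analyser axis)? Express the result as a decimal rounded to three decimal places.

0.703

For spin-½, the probability of finding spin-up along an axis at angle θ to the initial spin direction is cos²(θ/2); spin-down is sin²(θ/2).
θ = 66°, so P = cos²(33°) ≈ 0.703.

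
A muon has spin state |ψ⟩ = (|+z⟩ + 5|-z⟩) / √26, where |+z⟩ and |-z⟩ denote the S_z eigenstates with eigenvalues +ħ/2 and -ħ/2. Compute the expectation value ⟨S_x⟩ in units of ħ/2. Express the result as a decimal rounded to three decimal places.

0.385

⟨σ_x⟩ = 2 Re(a* b)/(|a|²+|b|²) with a = 1, b = 5.
a* b = 5, so ⟨σ_x⟩ = 10/26.
⟨S_x⟩ = (ħ/2)·⟨σ_x⟩.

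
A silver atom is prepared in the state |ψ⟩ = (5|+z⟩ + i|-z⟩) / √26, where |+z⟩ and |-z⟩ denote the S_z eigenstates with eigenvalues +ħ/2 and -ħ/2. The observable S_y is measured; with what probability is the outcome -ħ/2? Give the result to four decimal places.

|-y⟩ = (|+z⟩ - i|-z⟩)/√2, so ⟨-y|ψ⟩ = (4) / (√2·√26).
P = |4|² / 52 = 16/52.

0.3077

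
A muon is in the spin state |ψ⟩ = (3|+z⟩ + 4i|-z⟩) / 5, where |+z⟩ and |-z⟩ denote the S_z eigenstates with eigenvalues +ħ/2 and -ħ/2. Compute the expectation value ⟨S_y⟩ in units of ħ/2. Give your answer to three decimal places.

0.960

⟨σ_y⟩ = 2 Im(a* b)/(|a|²+|b|²) with a = 3, b = 4i.
a* b = 12i, so ⟨σ_y⟩ = 24/25.
⟨S_y⟩ = (ħ/2)·⟨σ_y⟩.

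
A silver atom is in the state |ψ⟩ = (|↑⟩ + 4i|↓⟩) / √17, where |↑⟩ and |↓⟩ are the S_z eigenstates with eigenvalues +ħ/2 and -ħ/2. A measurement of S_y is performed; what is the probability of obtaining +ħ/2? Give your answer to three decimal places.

0.735

|+y⟩ = (|↑⟩ + i|↓⟩)/√2, so ⟨+y|ψ⟩ = (5) / (√2·√17).
P = |5|² / 34 = 25/34.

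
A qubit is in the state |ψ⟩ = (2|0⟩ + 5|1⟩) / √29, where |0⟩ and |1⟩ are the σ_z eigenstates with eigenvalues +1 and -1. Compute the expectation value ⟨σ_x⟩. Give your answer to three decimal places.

0.690

⟨σ_x⟩ = 2 Re(a* b)/(|a|²+|b|²) with a = 2, b = 5.
a* b = 10, so ⟨σ_x⟩ = 20/29.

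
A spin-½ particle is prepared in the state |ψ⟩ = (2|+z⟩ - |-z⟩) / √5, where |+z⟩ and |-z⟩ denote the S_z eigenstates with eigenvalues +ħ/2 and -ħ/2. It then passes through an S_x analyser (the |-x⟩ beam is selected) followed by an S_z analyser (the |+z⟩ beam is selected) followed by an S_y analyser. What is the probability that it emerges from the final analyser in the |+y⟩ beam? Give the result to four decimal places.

0.2250

First analyser (S_x): P(|-x⟩) = |⟨-x|ψ⟩|² = 9/10.
After stage 1 the state is |-x⟩; P(|+z⟩) = |⟨+z|-x⟩|² = 1/2.
After stage 2 the state is |+z⟩; P(|+y⟩) = |⟨+y|+z⟩|² = 1/2.
Joint probability = 9/10 × 1/2 × 1/2 = 0.2250.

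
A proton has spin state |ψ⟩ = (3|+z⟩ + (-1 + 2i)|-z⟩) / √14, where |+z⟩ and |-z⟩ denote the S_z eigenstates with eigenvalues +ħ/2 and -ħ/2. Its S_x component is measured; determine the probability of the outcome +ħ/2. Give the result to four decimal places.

0.2857

|+x⟩ = (|+z⟩ + |-z⟩)/√2, so ⟨+x|ψ⟩ = (2 + 2i) / (√2·√14).
P = |2 + 2i|² / 28 = 8/28.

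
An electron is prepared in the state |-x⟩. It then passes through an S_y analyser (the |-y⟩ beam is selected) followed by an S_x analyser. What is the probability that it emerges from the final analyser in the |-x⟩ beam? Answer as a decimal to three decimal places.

First analyser (S_y): from |-x⟩, P(|-y⟩) = 1/2.
After stage 1 the state is |-y⟩; P(|-x⟩) = |⟨-x|-y⟩|² = 1/2.
Joint probability = 1/2 × 1/2 = 0.250.

0.250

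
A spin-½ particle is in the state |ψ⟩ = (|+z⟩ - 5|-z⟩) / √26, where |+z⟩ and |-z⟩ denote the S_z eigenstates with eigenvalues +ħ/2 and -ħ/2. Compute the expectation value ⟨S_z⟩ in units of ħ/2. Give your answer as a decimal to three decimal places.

-0.923

⟨σ_z⟩ = |a|² - |b|² divided by |a|²+|b|², with a, b the |+z⟩, |-z⟩ amplitudes.
= (1 - 25)/26 = -24/26.
⟨S_z⟩ = (ħ/2)·⟨σ_z⟩.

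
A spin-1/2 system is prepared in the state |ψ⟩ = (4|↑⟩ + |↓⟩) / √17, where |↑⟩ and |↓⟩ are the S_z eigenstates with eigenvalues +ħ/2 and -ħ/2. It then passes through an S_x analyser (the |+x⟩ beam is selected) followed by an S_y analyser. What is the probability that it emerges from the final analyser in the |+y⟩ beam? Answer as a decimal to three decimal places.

First analyser (S_x): P(|+x⟩) = |⟨+x|ψ⟩|² = 25/34.
After stage 1 the state is |+x⟩; P(|+y⟩) = |⟨+y|+x⟩|² = 1/2.
Joint probability = 25/34 × 1/2 = 0.368.

0.368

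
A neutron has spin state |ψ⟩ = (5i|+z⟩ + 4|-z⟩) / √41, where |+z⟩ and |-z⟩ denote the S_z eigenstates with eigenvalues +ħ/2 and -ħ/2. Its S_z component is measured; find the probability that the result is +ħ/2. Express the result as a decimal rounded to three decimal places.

0.610

The +ħ/2 outcome corresponds to |+z⟩. Its amplitude in |ψ⟩ is 5i/√41.
P = |5i|² / 41 = 25/41.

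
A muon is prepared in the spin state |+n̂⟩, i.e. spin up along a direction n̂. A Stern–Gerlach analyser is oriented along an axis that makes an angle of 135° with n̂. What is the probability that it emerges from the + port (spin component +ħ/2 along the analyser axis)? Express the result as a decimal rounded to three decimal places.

For spin-½, the probability of finding spin-up along an axis at angle θ to the initial spin direction is cos²(θ/2); spin-down is sin²(θ/2).
θ = 135°, so P = cos²(67.5°) ≈ 0.146.

0.146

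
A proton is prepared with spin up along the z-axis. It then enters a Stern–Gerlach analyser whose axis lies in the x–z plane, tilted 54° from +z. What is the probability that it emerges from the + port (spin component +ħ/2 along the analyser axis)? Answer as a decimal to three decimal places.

0.794

For spin-½, the probability of finding spin-up along an axis at angle θ to the initial spin direction is cos²(θ/2); spin-down is sin²(θ/2).
θ = 54°, so P = cos²(27°) ≈ 0.794.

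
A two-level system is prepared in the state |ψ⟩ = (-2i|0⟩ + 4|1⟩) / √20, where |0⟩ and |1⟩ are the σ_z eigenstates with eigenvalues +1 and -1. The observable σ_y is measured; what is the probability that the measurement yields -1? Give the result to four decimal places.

|-y⟩ = (|0⟩ - i|1⟩)/√2, so ⟨-y|ψ⟩ = (2i) / (√2·√20).
P = |2i|² / 40 = 4/40.

0.1000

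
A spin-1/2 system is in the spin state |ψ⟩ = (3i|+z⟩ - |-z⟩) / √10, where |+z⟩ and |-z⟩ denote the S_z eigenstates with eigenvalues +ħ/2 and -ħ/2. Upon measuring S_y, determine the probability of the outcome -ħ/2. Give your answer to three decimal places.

|-y⟩ = (|+z⟩ - i|-z⟩)/√2, so ⟨-y|ψ⟩ = (2i) / (√2·√10).
P = |2i|² / 20 = 4/20.

0.200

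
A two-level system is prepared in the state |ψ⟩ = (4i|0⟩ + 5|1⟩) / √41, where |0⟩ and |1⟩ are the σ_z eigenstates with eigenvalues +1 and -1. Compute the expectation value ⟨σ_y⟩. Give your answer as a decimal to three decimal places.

-0.976

⟨σ_y⟩ = 2 Im(a* b)/(|a|²+|b|²) with a = 4i, b = 5.
a* b = -20i, so ⟨σ_y⟩ = -40/41.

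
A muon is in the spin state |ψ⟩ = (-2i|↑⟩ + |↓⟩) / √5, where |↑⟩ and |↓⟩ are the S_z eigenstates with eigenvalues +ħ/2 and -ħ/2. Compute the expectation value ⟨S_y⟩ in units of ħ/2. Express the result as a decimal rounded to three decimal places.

⟨σ_y⟩ = 2 Im(a* b)/(|a|²+|b|²) with a = -2i, b = 1.
a* b = 2i, so ⟨σ_y⟩ = 4/5.
⟨S_y⟩ = (ħ/2)·⟨σ_y⟩.

0.800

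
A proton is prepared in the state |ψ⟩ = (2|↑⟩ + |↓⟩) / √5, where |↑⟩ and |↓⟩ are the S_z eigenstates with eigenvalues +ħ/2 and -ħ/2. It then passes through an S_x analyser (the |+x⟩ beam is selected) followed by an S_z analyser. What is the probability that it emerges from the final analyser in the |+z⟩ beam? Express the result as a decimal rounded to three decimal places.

0.450

First analyser (S_x): P(|+x⟩) = |⟨+x|ψ⟩|² = 9/10.
After stage 1 the state is |+x⟩; P(|+z⟩) = |⟨+z|+x⟩|² = 1/2.
Joint probability = 9/10 × 1/2 = 0.450.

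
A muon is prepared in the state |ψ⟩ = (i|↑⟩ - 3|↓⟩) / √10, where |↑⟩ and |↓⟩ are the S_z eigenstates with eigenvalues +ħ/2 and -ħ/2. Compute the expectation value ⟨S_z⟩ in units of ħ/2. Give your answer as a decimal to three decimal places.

⟨σ_z⟩ = |a|² - |b|² divided by |a|²+|b|², with a, b the |↑⟩, |↓⟩ amplitudes.
= (1 - 9)/10 = -8/10.
⟨S_z⟩ = (ħ/2)·⟨σ_z⟩.

-0.800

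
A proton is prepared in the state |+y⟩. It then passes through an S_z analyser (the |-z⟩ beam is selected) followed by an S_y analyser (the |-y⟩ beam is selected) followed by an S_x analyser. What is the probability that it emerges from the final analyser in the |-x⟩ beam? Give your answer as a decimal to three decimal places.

0.125

First analyser (S_z): from |+y⟩, P(|-z⟩) = 1/2.
After stage 1 the state is |-z⟩; P(|-y⟩) = |⟨-y|-z⟩|² = 1/2.
After stage 2 the state is |-y⟩; P(|-x⟩) = |⟨-x|-y⟩|² = 1/2.
Joint probability = 1/2 × 1/2 × 1/2 = 0.125.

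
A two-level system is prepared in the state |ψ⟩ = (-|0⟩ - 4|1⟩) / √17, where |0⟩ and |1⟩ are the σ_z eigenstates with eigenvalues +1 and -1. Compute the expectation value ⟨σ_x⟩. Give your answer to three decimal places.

⟨σ_x⟩ = 2 Re(a* b)/(|a|²+|b|²) with a = -1, b = -4.
a* b = 4, so ⟨σ_x⟩ = 8/17.

0.471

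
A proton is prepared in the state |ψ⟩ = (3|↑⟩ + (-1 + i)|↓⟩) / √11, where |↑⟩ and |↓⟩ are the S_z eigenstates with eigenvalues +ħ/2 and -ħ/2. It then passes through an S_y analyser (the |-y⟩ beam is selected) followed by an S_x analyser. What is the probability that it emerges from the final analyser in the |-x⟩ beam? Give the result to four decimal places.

First analyser (S_y): P(|-y⟩) = |⟨-y|ψ⟩|² = 5/22.
After stage 1 the state is |-y⟩; P(|-x⟩) = |⟨-x|-y⟩|² = 1/2.
Joint probability = 5/22 × 1/2 = 0.1136.

0.1136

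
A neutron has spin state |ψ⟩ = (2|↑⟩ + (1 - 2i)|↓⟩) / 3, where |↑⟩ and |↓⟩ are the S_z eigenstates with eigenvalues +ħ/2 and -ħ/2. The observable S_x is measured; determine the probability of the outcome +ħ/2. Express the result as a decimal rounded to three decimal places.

|+x⟩ = (|↑⟩ + |↓⟩)/√2, so ⟨+x|ψ⟩ = (3 - 2i) / (√2·3).
P = |3 - 2i|² / 18 = 13/18.

0.722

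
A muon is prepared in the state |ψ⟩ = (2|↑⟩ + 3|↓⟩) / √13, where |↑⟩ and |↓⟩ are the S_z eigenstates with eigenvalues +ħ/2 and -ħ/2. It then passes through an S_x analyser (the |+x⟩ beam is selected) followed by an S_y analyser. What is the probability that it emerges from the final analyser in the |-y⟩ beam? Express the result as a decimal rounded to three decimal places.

First analyser (S_x): P(|+x⟩) = |⟨+x|ψ⟩|² = 25/26.
After stage 1 the state is |+x⟩; P(|-y⟩) = |⟨-y|+x⟩|² = 1/2.
Joint probability = 25/26 × 1/2 = 0.481.

0.481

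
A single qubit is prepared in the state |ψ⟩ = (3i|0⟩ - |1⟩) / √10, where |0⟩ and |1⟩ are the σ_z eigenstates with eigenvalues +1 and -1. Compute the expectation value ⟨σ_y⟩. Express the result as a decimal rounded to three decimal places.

0.600

⟨σ_y⟩ = 2 Im(a* b)/(|a|²+|b|²) with a = 3i, b = -1.
a* b = 3i, so ⟨σ_y⟩ = 6/10.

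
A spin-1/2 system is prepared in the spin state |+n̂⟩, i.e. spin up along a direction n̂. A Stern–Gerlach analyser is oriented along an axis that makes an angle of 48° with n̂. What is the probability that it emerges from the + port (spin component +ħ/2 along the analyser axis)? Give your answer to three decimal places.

For spin-½, the probability of finding spin-up along an axis at angle θ to the initial spin direction is cos²(θ/2); spin-down is sin²(θ/2).
θ = 48°, so P = cos²(24°) ≈ 0.835.

0.835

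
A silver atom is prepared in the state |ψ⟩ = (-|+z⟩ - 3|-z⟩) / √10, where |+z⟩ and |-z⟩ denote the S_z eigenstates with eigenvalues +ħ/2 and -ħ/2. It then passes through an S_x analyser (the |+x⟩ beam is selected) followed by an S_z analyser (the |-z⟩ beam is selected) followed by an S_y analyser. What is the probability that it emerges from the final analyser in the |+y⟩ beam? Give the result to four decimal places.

First analyser (S_x): P(|+x⟩) = |⟨+x|ψ⟩|² = 16/20.
After stage 1 the state is |+x⟩; P(|-z⟩) = |⟨-z|+x⟩|² = 1/2.
After stage 2 the state is |-z⟩; P(|+y⟩) = |⟨+y|-z⟩|² = 1/2.
Joint probability = 16/20 × 1/2 × 1/2 = 0.2000.

0.2000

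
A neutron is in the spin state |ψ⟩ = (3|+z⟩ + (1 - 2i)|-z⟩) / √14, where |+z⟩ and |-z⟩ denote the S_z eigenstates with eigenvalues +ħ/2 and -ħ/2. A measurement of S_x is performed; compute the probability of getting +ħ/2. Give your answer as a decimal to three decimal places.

|+x⟩ = (|+z⟩ + |-z⟩)/√2, so ⟨+x|ψ⟩ = (4 - 2i) / (√2·√14).
P = |4 - 2i|² / 28 = 20/28.

0.714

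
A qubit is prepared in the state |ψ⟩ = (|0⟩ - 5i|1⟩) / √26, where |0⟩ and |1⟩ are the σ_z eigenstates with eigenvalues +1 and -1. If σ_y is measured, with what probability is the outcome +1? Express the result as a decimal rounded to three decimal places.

|+y⟩ = (|0⟩ + i|1⟩)/√2, so ⟨+y|ψ⟩ = (-4) / (√2·√26).
P = |-4|² / 52 = 16/52.

0.308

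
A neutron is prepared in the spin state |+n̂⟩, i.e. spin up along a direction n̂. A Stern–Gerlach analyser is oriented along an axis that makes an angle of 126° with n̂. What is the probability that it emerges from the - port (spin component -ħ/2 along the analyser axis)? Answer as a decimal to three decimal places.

For spin-½, the probability of finding spin-up along an axis at angle θ to the initial spin direction is cos²(θ/2); spin-down is sin²(θ/2).
θ = 126°, so P = sin²(63°) ≈ 0.794.

0.794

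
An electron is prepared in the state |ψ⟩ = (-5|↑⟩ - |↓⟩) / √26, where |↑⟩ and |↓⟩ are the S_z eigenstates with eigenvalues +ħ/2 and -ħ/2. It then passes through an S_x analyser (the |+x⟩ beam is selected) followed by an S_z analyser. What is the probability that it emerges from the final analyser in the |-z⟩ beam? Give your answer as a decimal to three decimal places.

First analyser (S_x): P(|+x⟩) = |⟨+x|ψ⟩|² = 36/52.
After stage 1 the state is |+x⟩; P(|-z⟩) = |⟨-z|+x⟩|² = 1/2.
Joint probability = 36/52 × 1/2 = 0.346.

0.346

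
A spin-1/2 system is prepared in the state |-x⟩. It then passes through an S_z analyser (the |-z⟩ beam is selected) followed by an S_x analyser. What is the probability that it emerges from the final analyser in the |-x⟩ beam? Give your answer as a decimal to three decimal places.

0.250

First analyser (S_z): from |-x⟩, P(|-z⟩) = 1/2.
After stage 1 the state is |-z⟩; P(|-x⟩) = |⟨-x|-z⟩|² = 1/2.
Joint probability = 1/2 × 1/2 = 0.250.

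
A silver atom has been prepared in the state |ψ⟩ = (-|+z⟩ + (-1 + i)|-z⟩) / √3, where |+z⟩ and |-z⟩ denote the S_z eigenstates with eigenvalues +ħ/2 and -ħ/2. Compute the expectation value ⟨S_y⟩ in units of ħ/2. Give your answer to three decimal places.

⟨σ_y⟩ = 2 Im(a* b)/(|a|²+|b|²) with a = -1, b = (-1 + i).
a* b = (1 - i), so ⟨σ_y⟩ = -2/3.
⟨S_y⟩ = (ħ/2)·⟨σ_y⟩.

-0.667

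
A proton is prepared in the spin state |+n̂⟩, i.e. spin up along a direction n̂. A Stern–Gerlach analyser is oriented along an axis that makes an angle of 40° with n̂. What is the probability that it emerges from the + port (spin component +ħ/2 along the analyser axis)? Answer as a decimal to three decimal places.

0.883

For spin-½, the probability of finding spin-up along an axis at angle θ to the initial spin direction is cos²(θ/2); spin-down is sin²(θ/2).
θ = 40°, so P = cos²(20°) ≈ 0.883.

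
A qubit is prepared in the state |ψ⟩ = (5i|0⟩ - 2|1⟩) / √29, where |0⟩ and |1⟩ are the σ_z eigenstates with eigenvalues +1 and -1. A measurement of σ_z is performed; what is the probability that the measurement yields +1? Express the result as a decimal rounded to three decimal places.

0.862

The +1 outcome corresponds to |0⟩. Its amplitude in |ψ⟩ is 5i/√29.
P = |5i|² / 29 = 25/29.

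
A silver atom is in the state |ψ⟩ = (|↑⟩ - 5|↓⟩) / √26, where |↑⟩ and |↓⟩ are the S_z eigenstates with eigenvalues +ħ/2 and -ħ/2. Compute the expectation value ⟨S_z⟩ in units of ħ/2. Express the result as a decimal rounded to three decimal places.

-0.923

⟨σ_z⟩ = |a|² - |b|² divided by |a|²+|b|², with a, b the |↑⟩, |↓⟩ amplitudes.
= (1 - 25)/26 = -24/26.
⟨S_z⟩ = (ħ/2)·⟨σ_z⟩.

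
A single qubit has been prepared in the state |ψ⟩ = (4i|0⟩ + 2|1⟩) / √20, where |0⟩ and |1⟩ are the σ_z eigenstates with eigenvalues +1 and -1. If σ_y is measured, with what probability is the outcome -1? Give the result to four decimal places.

|-y⟩ = (|0⟩ - i|1⟩)/√2, so ⟨-y|ψ⟩ = (6i) / (√2·√20).
P = |6i|² / 40 = 36/40.

0.9000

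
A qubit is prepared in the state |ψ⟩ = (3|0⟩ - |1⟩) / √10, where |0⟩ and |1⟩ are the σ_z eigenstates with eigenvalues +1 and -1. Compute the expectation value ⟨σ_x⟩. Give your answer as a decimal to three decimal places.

⟨σ_x⟩ = 2 Re(a* b)/(|a|²+|b|²) with a = 3, b = -1.
a* b = -3, so ⟨σ_x⟩ = -6/10.

-0.600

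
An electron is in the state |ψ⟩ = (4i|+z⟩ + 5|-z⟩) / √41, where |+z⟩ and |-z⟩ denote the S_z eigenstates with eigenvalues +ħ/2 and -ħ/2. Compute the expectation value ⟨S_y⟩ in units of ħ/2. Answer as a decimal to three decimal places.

⟨σ_y⟩ = 2 Im(a* b)/(|a|²+|b|²) with a = 4i, b = 5.
a* b = -20i, so ⟨σ_y⟩ = -40/41.
⟨S_y⟩ = (ħ/2)·⟨σ_y⟩.

-0.976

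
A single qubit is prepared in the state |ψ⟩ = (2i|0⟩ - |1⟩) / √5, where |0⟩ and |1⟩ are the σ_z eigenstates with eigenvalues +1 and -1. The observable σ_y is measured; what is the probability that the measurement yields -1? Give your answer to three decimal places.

|-y⟩ = (|0⟩ - i|1⟩)/√2, so ⟨-y|ψ⟩ = (i) / (√2·√5).
P = |i|² / 10 = 1/10.

0.100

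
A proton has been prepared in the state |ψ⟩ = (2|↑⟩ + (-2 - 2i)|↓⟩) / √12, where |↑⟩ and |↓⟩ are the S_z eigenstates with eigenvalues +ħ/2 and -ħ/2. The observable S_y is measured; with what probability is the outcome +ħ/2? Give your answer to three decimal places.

0.167

|+y⟩ = (|↑⟩ + i|↓⟩)/√2, so ⟨+y|ψ⟩ = (2i) / (√2·√12).
P = |2i|² / 24 = 4/24.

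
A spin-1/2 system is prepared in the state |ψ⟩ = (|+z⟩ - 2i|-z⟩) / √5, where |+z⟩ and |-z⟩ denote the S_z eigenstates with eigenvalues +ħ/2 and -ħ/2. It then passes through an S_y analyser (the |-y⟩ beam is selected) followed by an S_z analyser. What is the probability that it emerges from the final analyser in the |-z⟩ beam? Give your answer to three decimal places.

0.450

First analyser (S_y): P(|-y⟩) = |⟨-y|ψ⟩|² = 9/10.
After stage 1 the state is |-y⟩; P(|-z⟩) = |⟨-z|-y⟩|² = 1/2.
Joint probability = 9/10 × 1/2 = 0.450.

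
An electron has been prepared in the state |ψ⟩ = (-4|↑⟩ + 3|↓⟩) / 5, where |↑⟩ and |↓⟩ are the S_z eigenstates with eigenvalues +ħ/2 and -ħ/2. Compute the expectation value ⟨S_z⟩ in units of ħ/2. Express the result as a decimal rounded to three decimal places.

⟨σ_z⟩ = |a|² - |b|² divided by |a|²+|b|², with a, b the |↑⟩, |↓⟩ amplitudes.
= (16 - 9)/25 = 7/25.
⟨S_z⟩ = (ħ/2)·⟨σ_z⟩.

0.280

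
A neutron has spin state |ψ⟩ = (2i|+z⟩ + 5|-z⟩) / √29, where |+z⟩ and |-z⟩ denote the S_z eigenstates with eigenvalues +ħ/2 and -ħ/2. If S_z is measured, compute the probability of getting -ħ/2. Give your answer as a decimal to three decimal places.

The -ħ/2 outcome corresponds to |-z⟩. Its amplitude in |ψ⟩ is 5/√29.
P = |5|² / 29 = 25/29.

0.862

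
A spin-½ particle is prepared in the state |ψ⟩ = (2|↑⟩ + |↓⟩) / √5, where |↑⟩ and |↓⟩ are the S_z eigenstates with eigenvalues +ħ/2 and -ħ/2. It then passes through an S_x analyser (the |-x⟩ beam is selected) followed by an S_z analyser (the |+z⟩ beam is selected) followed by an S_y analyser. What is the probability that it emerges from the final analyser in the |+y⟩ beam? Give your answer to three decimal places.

First analyser (S_x): P(|-x⟩) = |⟨-x|ψ⟩|² = 1/10.
After stage 1 the state is |-x⟩; P(|+z⟩) = |⟨+z|-x⟩|² = 1/2.
After stage 2 the state is |+z⟩; P(|+y⟩) = |⟨+y|+z⟩|² = 1/2.
Joint probability = 1/10 × 1/2 × 1/2 = 0.025.

0.025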